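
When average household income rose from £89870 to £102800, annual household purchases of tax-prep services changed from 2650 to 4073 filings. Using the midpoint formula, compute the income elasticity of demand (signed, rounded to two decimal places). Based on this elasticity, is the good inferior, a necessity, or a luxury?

%ΔQ = (4073 − 2650)/[( 2650 + 4073)/2] = 1423/3361.5 = 0.423322…
%ΔIncome = (102800 − 89870)/[( 89870 + 102800)/2] = 12930/96335 = 0.134219…
E_income = (1423/3361.5) / (12930/96335) = 3.1539…
E_income > 1 ⇒ normal good, luxury.

3.15; luxury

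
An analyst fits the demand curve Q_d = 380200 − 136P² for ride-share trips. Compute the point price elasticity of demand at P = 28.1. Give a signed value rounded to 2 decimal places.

dQ_d/dP = −2·136·P = -7643.2. At P = 28.1, Q_d = 272813.04.
Ed = (dQ_d/dP)·(P/Q_d) = (-7643.2) × (28.1/272813.04) = -0.7872…

-0.79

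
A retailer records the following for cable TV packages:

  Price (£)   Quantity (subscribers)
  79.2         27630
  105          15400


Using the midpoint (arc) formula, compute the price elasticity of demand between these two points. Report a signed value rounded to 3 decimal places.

%ΔQ = (15400 − 27630) / [(27630 + 15400)/2] = -12230/21515 = -0.568440…
%ΔP = (105 − 79.2) / [(79.2 + 105)/2] = 25.8/92.1 = 0.280130…
Arc Ed = %ΔQ / %ΔP = (-12230/21515) / (25.8/92.1) = -2.02920…

-2.029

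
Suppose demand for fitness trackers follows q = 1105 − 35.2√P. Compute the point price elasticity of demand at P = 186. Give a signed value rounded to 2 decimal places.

dq/dP = −35.2/(2√P) = -1.29049. At P = 186, q = 624.936.
Ed = (dq/dP)·(P/q) = (-1.29049) × (186/624.936) = -0.3840…

-0.38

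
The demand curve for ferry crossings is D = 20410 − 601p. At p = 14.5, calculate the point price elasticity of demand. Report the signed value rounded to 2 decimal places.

-0.75

dD/dp = −601. At p = 14.5, D = 20410 − 601(14.5) = 11695.5.
Ed = (dD/dp)·(p/D) = −601 × (14.5/11695.5) = -0.7451…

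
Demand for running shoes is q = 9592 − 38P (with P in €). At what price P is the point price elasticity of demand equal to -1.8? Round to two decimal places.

Ed = −38P/(9592 − 38P). Set this equal to -1.8:
38P = 1.8·(9592 − 38P) ⇒ 38P(1 + 1.8) = 1.8·9592
P = 1.8·9592 / (38·2.8) = 162.2706…

162.27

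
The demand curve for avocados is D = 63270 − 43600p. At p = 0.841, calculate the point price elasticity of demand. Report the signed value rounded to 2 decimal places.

-1.38

dD/dp = −43600. At p = 0.841, D = 63270 − 43600(0.841) = 26602.4.
Ed = (dD/dp)·(p/D) = −43600 × (0.841/26602.4) = -1.3783…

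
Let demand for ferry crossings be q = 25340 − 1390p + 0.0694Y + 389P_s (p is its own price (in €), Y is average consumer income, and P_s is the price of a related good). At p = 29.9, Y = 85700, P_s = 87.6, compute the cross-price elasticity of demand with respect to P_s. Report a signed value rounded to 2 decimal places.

1.43

At the given values, q = 25340 − 1390(29.9) + 0.0694(85700) + 389(87.6) = 23802.98.
∂q/∂P_s = 389.
E = (389) × (87.6/23802.98) = 1.4316…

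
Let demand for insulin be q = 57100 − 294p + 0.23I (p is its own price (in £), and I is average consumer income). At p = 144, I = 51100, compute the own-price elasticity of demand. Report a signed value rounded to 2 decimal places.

At the given values, q = 57100 − 294(144) + 0.23(51100) = 26517.
∂q/∂p = −294.
E = (-294) × (144/26517) = -1.5965…

-1.60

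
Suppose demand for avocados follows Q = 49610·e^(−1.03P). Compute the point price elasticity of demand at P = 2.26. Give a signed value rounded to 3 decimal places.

dQ/dP = −1.03·Q = -4982.6. At P = 2.26, Q = 4837.47.
Ed = (dQ/dP)·(P/Q) = (-4982.6) × (2.26/4837.47) = -2.3278

-2.328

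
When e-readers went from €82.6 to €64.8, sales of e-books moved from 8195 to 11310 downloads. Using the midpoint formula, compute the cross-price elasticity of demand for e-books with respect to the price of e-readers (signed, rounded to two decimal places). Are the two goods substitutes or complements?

%ΔQ_{e-books} = (11310 − 8195)/avg = 3115/9752.5 = 0.319405…
%ΔP_{e-readers} = (64.8 − 82.6)/avg = -17.8/73.7 = -0.241519…
E_cross = (3115/9752.5) / (-17.8/73.7) = -1.3224…
E_cross < 0 ⇒ the goods are complements.

-1.32; complements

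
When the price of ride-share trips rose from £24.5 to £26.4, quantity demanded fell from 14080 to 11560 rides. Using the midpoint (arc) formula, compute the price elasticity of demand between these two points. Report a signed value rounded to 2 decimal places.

%ΔQ = (11560 − 14080) / [(14080 + 11560)/2] = -2520/12820 = -0.196567…
%ΔP = (26.4 − 24.5) / [(24.5 + 26.4)/2] = 1.9/25.45 = 0.074656…
Arc Ed = %ΔQ / %ΔP = (-2520/12820) / (1.9/25.45) = -2.6329…

-2.63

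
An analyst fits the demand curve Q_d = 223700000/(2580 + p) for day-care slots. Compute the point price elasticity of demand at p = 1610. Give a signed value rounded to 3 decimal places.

-0.384

dQ_d/dp = −223700000/(2580 + p)² = -12.742. At p = 1610, Q_d = 53389.
Ed = (dQ_d/dp)·(p/Q_d) = (-12.742) × (1610/53389) = -0.38424…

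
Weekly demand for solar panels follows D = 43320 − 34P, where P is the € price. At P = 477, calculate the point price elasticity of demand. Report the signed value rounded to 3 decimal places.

dD/dP = −34. At P = 477, D = 43320 − 34(477) = 27102.
Ed = (dD/dP)·(P/D) = −34 × (477/27102) = -0.59840…

-0.598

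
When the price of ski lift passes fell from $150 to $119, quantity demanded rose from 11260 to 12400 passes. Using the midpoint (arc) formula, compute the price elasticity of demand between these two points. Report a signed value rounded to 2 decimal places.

%ΔQ = (12400 − 11260) / [(11260 + 12400)/2] = 1140/11830 = 0.096365…
%ΔP = (119 − 150) / [(150 + 119)/2] = -31/134.5 = -0.230483…
Arc Ed = %ΔQ / %ΔP = (1140/11830) / (-31/134.5) = -0.4181…

-0.42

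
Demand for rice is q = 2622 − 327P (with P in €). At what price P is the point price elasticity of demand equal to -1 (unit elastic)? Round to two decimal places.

4.01

Ed = −327P/(2622 − 327P). Set this equal to -1:
327P = 1·(2622 − 327P) ⇒ 327P(1 + 1) = 1·2622
P = 1·2622 / (327·2) = 4.0091…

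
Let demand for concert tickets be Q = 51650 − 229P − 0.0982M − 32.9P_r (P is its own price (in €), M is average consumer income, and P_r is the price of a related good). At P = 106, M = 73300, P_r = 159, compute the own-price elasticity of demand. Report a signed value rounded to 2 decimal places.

At the given values, Q = 51650 − 229(106) − 0.0982(73300) − 32.9(159) = 14946.84.
∂Q/∂P = −229.
E = (-229) × (106/14946.84) = -1.6240…

-1.62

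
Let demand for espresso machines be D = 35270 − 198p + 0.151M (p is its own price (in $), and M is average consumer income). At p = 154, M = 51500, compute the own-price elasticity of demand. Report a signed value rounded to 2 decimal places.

-2.43

At the given values, D = 35270 − 198(154) + 0.151(51500) = 12554.5.
∂D/∂p = −198.
E = (-198) × (154/12554.5) = -2.4287…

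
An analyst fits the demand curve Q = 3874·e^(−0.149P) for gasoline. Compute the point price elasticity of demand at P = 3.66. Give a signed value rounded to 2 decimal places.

-0.55

dQ/dP = −0.149·Q = -334.586. At P = 3.66, Q = 2245.54.
Ed = (dQ/dP)·(P/Q) = (-334.586) × (3.66/2245.54) = -0.5453…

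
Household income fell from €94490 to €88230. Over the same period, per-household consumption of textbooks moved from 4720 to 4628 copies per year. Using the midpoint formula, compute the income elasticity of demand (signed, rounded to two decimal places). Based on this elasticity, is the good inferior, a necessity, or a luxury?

0.29; necessity

%ΔQ = (4628 − 4720)/[( 4720 + 4628)/2] = -92/4674 = -0.019683…
%ΔIncome = (88230 − 94490)/[( 94490 + 88230)/2] = -6260/91360 = -0.068520…
E_income = (-92/4674) / (-6260/91360) = 0.2872…
0 < E_income < 1 ⇒ normal good, necessity.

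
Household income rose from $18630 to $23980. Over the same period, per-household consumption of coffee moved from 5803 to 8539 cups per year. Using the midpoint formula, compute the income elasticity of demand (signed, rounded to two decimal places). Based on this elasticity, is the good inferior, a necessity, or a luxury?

%ΔQ = (8539 − 5803)/[( 5803 + 8539)/2] = 2736/7171 = 0.381536…
%ΔIncome = (23980 − 18630)/[( 18630 + 23980)/2] = 5350/21305 = 0.251114…
E_income = (2736/7171) / (5350/21305) = 1.5193…
E_income > 1 ⇒ normal good, luxury.

1.52; luxury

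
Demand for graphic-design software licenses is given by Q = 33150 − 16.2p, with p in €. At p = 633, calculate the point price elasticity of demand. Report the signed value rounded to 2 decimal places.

dQ/dp = −16.2. At p = 633, Q = 33150 − 16.2(633) = 22895.4.
Ed = (dQ/dp)·(p/Q) = −16.2 × (633/22895.4) = -0.4478…

-0.45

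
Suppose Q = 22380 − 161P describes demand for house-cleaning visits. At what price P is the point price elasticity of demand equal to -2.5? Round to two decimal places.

Ed = −161P/(22380 − 161P). Set this equal to -2.5:
161P = 2.5·(22380 − 161P) ⇒ 161P(1 + 2.5) = 2.5·22380
P = 2.5·22380 / (161·3.5) = 99.2901…

99.29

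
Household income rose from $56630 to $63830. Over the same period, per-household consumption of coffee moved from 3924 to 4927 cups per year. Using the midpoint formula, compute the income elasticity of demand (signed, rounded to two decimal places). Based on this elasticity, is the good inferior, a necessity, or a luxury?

%ΔQ = (4927 − 3924)/[( 3924 + 4927)/2] = 1003/4425.5 = 0.226641…
%ΔIncome = (63830 − 56630)/[( 56630 + 63830)/2] = 7200/60230 = 0.119541…
E_income = (1003/4425.5) / (7200/60230) = 1.8959…
E_income > 1 ⇒ normal good, luxury.

1.90; luxury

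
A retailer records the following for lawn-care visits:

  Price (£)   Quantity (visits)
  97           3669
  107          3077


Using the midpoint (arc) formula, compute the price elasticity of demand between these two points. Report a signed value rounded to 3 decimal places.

-1.790

%ΔQ = (3077 − 3669) / [(3669 + 3077)/2] = -592/3373 = -0.175511…
%ΔP = (107 − 97) / [(97 + 107)/2] = 10/102 = 0.098039…
Arc Ed = %ΔQ / %ΔP = (-592/3373) / (10/102) = -1.79021…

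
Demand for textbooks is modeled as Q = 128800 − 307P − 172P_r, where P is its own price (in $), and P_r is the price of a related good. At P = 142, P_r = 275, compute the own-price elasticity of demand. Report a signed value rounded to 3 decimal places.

-1.150

At the given values, Q = 128800 − 307(142) − 172(275) = 37906.
∂Q/∂P = −307.
E = (-307) × (142/37906) = -1.15005…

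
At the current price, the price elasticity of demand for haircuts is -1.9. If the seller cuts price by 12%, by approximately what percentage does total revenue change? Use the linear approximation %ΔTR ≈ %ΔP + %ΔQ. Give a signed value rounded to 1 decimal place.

%ΔQ ≈ Ed × %ΔP = (-1.9) × (-12%) = +22.8000%
%ΔTR ≈ %ΔP + %ΔQ = (-12%) + (+22.8000%) = +10.8000%

+10.8%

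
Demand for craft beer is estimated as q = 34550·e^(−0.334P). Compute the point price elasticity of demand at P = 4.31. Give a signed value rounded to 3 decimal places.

-1.440

dq/dP = −0.334·q = -2735.33. At P = 4.31, q = 8189.62.
Ed = (dq/dP)·(P/q) = (-2735.33) × (4.31/8189.62) = -1.43954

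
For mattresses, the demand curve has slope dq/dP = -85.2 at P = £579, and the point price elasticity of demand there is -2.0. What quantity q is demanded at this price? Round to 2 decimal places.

Ed = (dq/dP)·(P/q) ⇒ q = (dq/dP)·P/Ed = (-85.2)·579/(-2.0) = 24665.4

24665.40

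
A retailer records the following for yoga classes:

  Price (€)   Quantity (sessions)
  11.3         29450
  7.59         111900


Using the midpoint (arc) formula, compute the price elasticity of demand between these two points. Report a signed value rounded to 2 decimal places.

-2.97

%ΔQ = (111900 − 29450) / [(29450 + 111900)/2] = 82450/70675 = 1.166607…
%ΔP = (7.59 − 11.3) / [(11.3 + 7.59)/2] = -3.71/9.445 = -0.392800…
Arc Ed = %ΔQ / %ΔP = (82450/70675) / (-3.71/9.445) = -2.9699…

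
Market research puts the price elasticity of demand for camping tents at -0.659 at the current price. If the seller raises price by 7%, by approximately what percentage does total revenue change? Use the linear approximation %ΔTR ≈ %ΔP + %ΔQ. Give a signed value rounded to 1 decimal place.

+2.4%

%ΔQ ≈ Ed × %ΔP = (-0.659) × (+7%) = -4.6130%
%ΔTR ≈ %ΔP + %ΔQ = (+7%) + (-4.6130%) = +2.3870%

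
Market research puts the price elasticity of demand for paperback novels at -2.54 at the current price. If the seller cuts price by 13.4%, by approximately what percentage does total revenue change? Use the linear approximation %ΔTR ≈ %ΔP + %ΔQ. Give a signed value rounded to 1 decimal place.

+20.6%

%ΔQ ≈ Ed × %ΔP = (-2.54) × (-13.4%) = +34.0360%
%ΔTR ≈ %ΔP + %ΔQ = (-13.4%) + (+34.0360%) = +20.6360%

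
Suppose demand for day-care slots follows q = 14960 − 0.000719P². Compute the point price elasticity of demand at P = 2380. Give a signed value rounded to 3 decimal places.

dq/dP = −2·0.000719·P = -3.42244. At P = 2380, q = 10887.2964.
Ed = (dq/dP)·(P/q) = (-3.42244) × (2380/10887.2964) = -0.74815…

-0.748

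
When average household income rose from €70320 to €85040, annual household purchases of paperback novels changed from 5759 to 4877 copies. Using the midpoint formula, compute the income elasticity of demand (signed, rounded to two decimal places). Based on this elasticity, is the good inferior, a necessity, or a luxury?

%ΔQ = (4877 − 5759)/[( 5759 + 4877)/2] = -882/5318 = -0.165851…
%ΔIncome = (85040 − 70320)/[( 70320 + 85040)/2] = 14720/77680 = 0.189495…
E_income = (-882/5318) / (14720/77680) = -0.8752…
E_income < 0 ⇒ inferior good.

-0.88; inferior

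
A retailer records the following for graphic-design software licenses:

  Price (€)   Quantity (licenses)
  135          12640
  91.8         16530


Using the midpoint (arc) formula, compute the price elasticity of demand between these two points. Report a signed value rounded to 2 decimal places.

%ΔQ = (16530 − 12640) / [(12640 + 16530)/2] = 3890/14585 = 0.266712…
%ΔP = (91.8 − 135) / [(135 + 91.8)/2] = -43.2/113.4 = -0.380952…
Arc Ed = %ΔQ / %ΔP = (3890/14585) / (-43.2/113.4) = -0.7001…

-0.70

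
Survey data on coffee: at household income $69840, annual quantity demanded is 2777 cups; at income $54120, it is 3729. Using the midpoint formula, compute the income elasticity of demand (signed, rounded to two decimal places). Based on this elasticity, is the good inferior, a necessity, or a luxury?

-1.15; inferior

%ΔQ = (3729 − 2777)/[( 2777 + 3729)/2] = 952/3253 = 0.292652…
%ΔIncome = (54120 − 69840)/[( 69840 + 54120)/2] = -15720/61980 = -0.253630…
E_income = (952/3253) / (-15720/61980) = -1.1538…
E_income < 0 ⇒ inferior good.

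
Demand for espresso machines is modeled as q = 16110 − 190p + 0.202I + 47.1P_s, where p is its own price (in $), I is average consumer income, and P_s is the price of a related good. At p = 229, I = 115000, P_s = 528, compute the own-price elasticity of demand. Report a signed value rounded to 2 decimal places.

At the given values, q = 16110 − 190(229) + 0.202(115000) + 47.1(528) = 20698.8.
∂q/∂p = −190.
E = (-190) × (229/20698.8) = -2.1020…

-2.10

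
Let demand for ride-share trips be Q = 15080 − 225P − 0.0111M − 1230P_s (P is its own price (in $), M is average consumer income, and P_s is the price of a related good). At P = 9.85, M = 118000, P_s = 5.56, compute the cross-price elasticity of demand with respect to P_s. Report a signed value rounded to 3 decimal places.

-1.450

At the given values, Q = 15080 − 225(9.85) − 0.0111(118000) − 1230(5.56) = 4715.15.
∂Q/∂P_s = -1230.
E = (-1230) × (5.56/4715.15) = -1.45038…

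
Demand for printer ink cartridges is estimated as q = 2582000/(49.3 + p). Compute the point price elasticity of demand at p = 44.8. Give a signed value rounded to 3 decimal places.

-0.476

dq/dp = −2582000/(49.3 + p)² = -291.593. At p = 44.8, q = 27438.9.
Ed = (dq/dp)·(p/q) = (-291.593) × (44.8/27438.9) = -0.47608…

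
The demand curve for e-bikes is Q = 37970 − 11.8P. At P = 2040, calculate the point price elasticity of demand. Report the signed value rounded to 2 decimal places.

dQ/dP = −11.8. At P = 2040, Q = 37970 − 11.8(2040) = 13898.
Ed = (dQ/dP)·(P/Q) = −11.8 × (2040/13898) = -1.7320…

-1.73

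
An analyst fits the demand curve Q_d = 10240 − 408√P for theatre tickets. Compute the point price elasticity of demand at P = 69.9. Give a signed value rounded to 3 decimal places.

-0.250

dQ_d/dP = −408/(2√P) = -24.4001. At P = 69.9, Q_d = 6828.87.
Ed = (dQ_d/dP)·(P/Q_d) = (-24.4001) × (69.9/6828.87) = -0.24975…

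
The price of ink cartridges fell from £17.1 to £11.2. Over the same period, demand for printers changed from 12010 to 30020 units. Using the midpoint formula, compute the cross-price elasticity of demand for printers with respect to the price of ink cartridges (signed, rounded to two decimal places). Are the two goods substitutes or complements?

-2.06; complements

%ΔQ_{printers} = (30020 − 12010)/avg = 18010/21015 = 0.857006…
%ΔP_{ink cartridges} = (11.2 − 17.1)/avg = -5.9/14.15 = -0.416961…
E_cross = (18010/21015) / (-5.9/14.15) = -2.0553…
E_cross < 0 ⇒ the goods are complements.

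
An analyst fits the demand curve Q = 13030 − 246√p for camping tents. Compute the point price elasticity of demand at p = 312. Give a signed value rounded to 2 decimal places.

dQ/dp = −246/(2√p) = -6.9635. At p = 312, Q = 8684.77.
Ed = (dQ/dp)·(p/Q) = (-6.9635) × (312/8684.77) = -0.2501…

-0.25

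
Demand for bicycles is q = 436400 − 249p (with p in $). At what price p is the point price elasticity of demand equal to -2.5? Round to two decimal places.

1251.86

Ed = −249p/(436400 − 249p). Set this equal to -2.5:
249p = 2.5·(436400 − 249p) ⇒ 249p(1 + 2.5) = 2.5·436400
p = 2.5·436400 / (249·3.5) = 1251.8646…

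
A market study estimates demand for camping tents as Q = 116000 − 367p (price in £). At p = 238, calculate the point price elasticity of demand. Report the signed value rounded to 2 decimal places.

dQ/dp = −367. At p = 238, Q = 116000 − 367(238) = 28654.
Ed = (dQ/dp)·(p/Q) = −367 × (238/28654) = -3.0483…

-3.05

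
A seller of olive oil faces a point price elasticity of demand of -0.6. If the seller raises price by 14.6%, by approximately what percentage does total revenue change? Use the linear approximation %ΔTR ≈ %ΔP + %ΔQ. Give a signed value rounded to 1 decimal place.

+5.8%

%ΔQ ≈ Ed × %ΔP = (-0.6) × (+14.6%) = -8.7600%
%ΔTR ≈ %ΔP + %ΔQ = (+14.6%) + (-8.7600%) = +5.8400%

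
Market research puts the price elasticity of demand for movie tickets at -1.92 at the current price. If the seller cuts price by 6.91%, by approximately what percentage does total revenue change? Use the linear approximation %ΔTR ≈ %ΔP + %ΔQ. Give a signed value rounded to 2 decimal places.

%ΔQ ≈ Ed × %ΔP = (-1.92) × (-6.91%) = +13.2672%
%ΔTR ≈ %ΔP + %ΔQ = (-6.91%) + (+13.2672%) = +6.3572%

+6.36%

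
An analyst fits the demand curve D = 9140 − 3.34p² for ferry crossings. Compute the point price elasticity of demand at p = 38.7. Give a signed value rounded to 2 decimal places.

dD/dp = −2·3.34·p = -258.516. At p = 38.7, D = 4137.7154.
Ed = (dD/dp)·(p/D) = (-258.516) × (38.7/4137.7154) = -2.4178…

-2.42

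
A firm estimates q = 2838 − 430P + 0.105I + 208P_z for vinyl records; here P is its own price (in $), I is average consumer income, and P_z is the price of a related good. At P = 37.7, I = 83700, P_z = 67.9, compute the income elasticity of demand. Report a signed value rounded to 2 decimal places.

At the given values, q = 2838 − 430(37.7) + 0.105(83700) + 208(67.9) = 9538.7.
∂q/∂I = 0.105.
E = (0.105) × (83700/9538.7) = 0.9213…

0.92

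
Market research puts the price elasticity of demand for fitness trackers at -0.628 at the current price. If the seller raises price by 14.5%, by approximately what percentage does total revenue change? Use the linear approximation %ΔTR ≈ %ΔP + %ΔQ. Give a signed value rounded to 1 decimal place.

+5.4%

%ΔQ ≈ Ed × %ΔP = (-0.628) × (+14.5%) = -9.1060%
%ΔTR ≈ %ΔP + %ΔQ = (+14.5%) + (-9.1060%) = +5.3940%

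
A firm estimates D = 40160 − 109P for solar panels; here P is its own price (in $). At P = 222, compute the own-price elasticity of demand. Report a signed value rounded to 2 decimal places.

-1.52

At the given values, D = 40160 − 109(222) = 15962.
∂D/∂P = −109.
E = (-109) × (222/15962) = -1.5159…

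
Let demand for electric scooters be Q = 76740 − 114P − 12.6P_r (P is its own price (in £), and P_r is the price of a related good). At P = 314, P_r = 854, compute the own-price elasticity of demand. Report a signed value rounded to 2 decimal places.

At the given values, Q = 76740 − 114(314) − 12.6(854) = 30183.6.
∂Q/∂P = −114.
E = (-114) × (314/30183.6) = -1.1859…

-1.19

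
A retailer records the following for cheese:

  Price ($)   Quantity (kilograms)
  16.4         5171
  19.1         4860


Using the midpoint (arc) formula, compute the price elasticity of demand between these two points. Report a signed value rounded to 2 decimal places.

%ΔQ = (4860 − 5171) / [(5171 + 4860)/2] = -311/5015.5 = -0.062007…
%ΔP = (19.1 − 16.4) / [(16.4 + 19.1)/2] = 2.7/17.75 = 0.152112…
Arc Ed = %ΔQ / %ΔP = (-311/5015.5) / (2.7/17.75) = -0.4076…

-0.41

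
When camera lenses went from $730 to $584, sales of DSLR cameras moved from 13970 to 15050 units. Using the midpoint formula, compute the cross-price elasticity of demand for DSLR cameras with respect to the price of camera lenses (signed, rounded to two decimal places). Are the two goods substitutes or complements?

%ΔQ_{DSLR cameras} = (15050 − 13970)/avg = 1080/14510 = 0.074431…
%ΔP_{camera lenses} = (584 − 730)/avg = -146/657 = -0.222222…
E_cross = (1080/14510) / (-146/657) = -0.3349…
E_cross < 0 ⇒ the goods are complements.

-0.33; complements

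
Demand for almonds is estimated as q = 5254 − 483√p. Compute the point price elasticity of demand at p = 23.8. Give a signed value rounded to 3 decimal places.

-0.407

dq/dp = −483/(2√p) = -49.5027. At p = 23.8, q = 2897.67.
Ed = (dq/dp)·(p/q) = (-49.5027) × (23.8/2897.67) = -0.40658…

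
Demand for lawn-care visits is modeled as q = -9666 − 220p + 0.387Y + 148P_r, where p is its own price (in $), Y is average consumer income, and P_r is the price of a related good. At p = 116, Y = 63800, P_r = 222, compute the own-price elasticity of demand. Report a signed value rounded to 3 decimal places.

-1.141

At the given values, q = -9666 − 220(116) + 0.387(63800) + 148(222) = 22360.6.
∂q/∂p = −220.
E = (-220) × (116/22360.6) = -1.14129…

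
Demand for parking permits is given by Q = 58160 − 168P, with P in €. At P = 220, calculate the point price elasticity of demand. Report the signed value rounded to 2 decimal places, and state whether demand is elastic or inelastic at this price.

dQ/dP = −168. At P = 220, Q = 58160 − 168(220) = 21200.
Ed = (dQ/dP)·(P/Q) = −168 × (220/21200) = -1.7433…
|Ed| = 1.74 > 1, so demand is elastic.

-1.74; elastic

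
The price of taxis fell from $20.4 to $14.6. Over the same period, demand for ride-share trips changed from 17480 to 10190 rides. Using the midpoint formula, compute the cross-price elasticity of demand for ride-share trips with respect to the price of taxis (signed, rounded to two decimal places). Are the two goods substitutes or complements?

%ΔQ_{ride-share trips} = (10190 − 17480)/avg = -7290/13835 = -0.526924…
%ΔP_{taxis} = (14.6 − 20.4)/avg = -5.8/17.5 = -0.331428…
E_cross = (-7290/13835) / (-5.8/17.5) = 1.5898…
E_cross > 0 ⇒ the goods are substitutes.

1.59; substitutes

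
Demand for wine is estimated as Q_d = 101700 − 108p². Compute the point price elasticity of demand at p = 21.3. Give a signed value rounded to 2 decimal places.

-1.86

dQ_d/dp = −2·108·p = -4600.8. At p = 21.3, Q_d = 52701.48.
Ed = (dQ_d/dp)·(p/Q_d) = (-4600.8) × (21.3/52701.48) = -1.8594…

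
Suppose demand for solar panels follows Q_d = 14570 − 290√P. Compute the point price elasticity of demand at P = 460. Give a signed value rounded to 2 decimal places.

-0.37

dQ_d/dP = −290/(2√P) = -6.76066. At P = 460, Q_d = 8350.19.
Ed = (dQ_d/dP)·(P/Q_d) = (-6.76066) × (460/8350.19) = -0.3724…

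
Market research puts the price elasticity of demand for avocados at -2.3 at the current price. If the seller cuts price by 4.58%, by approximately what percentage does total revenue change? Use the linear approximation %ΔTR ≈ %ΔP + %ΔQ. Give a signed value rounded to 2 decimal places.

+5.95%

%ΔQ ≈ Ed × %ΔP = (-2.3) × (-4.58%) = +10.5340%
%ΔTR ≈ %ΔP + %ΔQ = (-4.58%) + (+10.5340%) = +5.9540%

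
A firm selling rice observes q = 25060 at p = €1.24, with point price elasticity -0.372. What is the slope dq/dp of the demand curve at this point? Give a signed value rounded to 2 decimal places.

-7518.00

Ed = (dq/dp)·(p/q) ⇒ dq/dp = Ed·q/p = (-0.372)·25060/1.24 = -7518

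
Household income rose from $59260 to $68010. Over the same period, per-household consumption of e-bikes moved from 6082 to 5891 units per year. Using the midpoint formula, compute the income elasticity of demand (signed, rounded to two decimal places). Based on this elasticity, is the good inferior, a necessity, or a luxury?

-0.23; inferior

%ΔQ = (5891 − 6082)/[( 6082 + 5891)/2] = -191/5986.5 = -0.031905…
%ΔIncome = (68010 − 59260)/[( 59260 + 68010)/2] = 8750/63635 = 0.137502…
E_income = (-191/5986.5) / (8750/63635) = -0.2320…
E_income < 0 ⇒ inferior good.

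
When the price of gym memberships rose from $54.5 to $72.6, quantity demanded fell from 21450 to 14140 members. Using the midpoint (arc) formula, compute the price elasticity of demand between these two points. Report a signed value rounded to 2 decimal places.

%ΔQ = (14140 − 21450) / [(21450 + 14140)/2] = -7310/17795 = -0.410789…
%ΔP = (72.6 − 54.5) / [(54.5 + 72.6)/2] = 18.1/63.55 = 0.284815…
Arc Ed = %ΔQ / %ΔP = (-7310/17795) / (18.1/63.55) = -1.4423…

-1.44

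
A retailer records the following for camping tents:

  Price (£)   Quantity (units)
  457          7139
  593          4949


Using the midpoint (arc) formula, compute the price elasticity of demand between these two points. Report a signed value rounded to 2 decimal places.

-1.40

%ΔQ = (4949 − 7139) / [(7139 + 4949)/2] = -2190/6044 = -0.362342…
%ΔP = (593 − 457) / [(457 + 593)/2] = 136/525 = 0.259047…
Arc Ed = %ΔQ / %ΔP = (-2190/6044) / (136/525) = -1.3987…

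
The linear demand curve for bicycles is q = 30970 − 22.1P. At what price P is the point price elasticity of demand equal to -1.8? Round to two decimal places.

Ed = −22.1P/(30970 − 22.1P). Set this equal to -1.8:
22.1P = 1.8·(30970 − 22.1P) ⇒ 22.1P(1 + 1.8) = 1.8·30970
P = 1.8·30970 / (22.1·2.8) = 900.8726…

900.87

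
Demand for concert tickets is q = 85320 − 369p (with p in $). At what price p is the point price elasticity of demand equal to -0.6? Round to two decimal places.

Ed = −369p/(85320 − 369p). Set this equal to -0.6:
369p = 0.6·(85320 − 369p) ⇒ 369p(1 + 0.6) = 0.6·85320
p = 0.6·85320 / (369·1.6) = 86.7073…

86.71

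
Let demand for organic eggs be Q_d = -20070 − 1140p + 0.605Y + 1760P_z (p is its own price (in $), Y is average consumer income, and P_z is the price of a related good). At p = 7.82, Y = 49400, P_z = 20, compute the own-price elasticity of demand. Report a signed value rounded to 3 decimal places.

-0.247

At the given values, Q_d = -20070 − 1140(7.82) + 0.605(49400) + 1760(20) = 36102.2.
∂Q_d/∂p = −1140.
E = (-1140) × (7.82/36102.2) = -0.24693…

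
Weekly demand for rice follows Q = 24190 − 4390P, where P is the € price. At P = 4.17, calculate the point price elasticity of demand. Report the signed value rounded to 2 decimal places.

-3.11

dQ/dP = −4390. At P = 4.17, Q = 24190 − 4390(4.17) = 5883.7.
Ed = (dQ/dP)·(P/Q) = −4390 × (4.17/5883.7) = -3.1113…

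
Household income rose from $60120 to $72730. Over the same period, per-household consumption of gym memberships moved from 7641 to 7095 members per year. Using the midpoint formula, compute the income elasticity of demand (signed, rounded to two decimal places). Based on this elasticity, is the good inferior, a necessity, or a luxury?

%ΔQ = (7095 − 7641)/[( 7641 + 7095)/2] = -546/7368 = -0.074104…
%ΔIncome = (72730 − 60120)/[( 60120 + 72730)/2] = 12610/66425 = 0.189838…
E_income = (-546/7368) / (12610/66425) = -0.3903…
E_income < 0 ⇒ inferior good.

-0.39; inferior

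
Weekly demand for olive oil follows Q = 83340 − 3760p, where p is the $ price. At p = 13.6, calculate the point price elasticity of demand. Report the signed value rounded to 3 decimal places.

dQ/dp = −3760. At p = 13.6, Q = 83340 − 3760(13.6) = 32204.
Ed = (dQ/dp)·(p/Q) = −3760 × (13.6/32204) = -1.58787…

-1.588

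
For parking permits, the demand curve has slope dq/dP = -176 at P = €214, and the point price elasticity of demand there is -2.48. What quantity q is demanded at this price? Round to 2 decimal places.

Ed = (dq/dP)·(P/q) ⇒ q = (dq/dP)·P/Ed = (-176)·214/(-2.48) = 15187.0967…

15187.10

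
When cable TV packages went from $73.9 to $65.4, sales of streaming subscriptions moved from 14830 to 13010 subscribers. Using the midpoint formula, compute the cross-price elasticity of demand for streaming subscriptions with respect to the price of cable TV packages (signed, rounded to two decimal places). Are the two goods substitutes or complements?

1.07; substitutes

%ΔQ_{streaming subscriptions} = (13010 − 14830)/avg = -1820/13920 = -0.130747…
%ΔP_{cable TV packages} = (65.4 − 73.9)/avg = -8.5/69.65 = -0.122038…
E_cross = (-1820/13920) / (-8.5/69.65) = 1.0713…
E_cross > 0 ⇒ the goods are substitutes.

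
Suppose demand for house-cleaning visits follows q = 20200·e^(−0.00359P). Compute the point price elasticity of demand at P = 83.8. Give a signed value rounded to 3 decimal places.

-0.301

dq/dP = −0.00359·q = -53.6774. At P = 83.8, q = 14951.9.
Ed = (dq/dP)·(P/q) = (-53.6774) × (83.8/14951.9) = -0.30084…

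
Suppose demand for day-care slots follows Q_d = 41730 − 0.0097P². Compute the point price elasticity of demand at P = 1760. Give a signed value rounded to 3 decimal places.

dQ_d/dP = −2·0.0097·P = -34.144. At P = 1760, Q_d = 11683.28.
Ed = (dQ_d/dP)·(P/Q_d) = (-34.144) × (1760/11683.28) = -5.14354…

-5.144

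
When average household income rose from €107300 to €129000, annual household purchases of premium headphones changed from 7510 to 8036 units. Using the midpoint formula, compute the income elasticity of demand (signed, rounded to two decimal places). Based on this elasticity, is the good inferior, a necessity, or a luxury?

0.37; necessity

%ΔQ = (8036 − 7510)/[( 7510 + 8036)/2] = 526/7773 = 0.067670…
%ΔIncome = (129000 − 107300)/[( 107300 + 129000)/2] = 21700/118150 = 0.183664…
E_income = (526/7773) / (21700/118150) = 0.3684…
0 < E_income < 1 ⇒ normal good, necessity.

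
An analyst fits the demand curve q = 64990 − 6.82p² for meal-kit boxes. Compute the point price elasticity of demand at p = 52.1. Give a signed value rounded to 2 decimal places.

dq/dp = −2·6.82·p = -710.644. At p = 52.1, q = 46477.7238.
Ed = (dq/dp)·(p/q) = (-710.644) × (52.1/46477.7238) = -0.7966…

-0.80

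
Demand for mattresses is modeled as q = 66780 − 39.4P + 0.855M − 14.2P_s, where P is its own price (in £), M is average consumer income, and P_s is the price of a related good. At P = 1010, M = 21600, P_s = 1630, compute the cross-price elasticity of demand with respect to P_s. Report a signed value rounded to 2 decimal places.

At the given values, q = 66780 − 39.4(1010) + 0.855(21600) − 14.2(1630) = 22308.
∂q/∂P_s = -14.2.
E = (-14.2) × (1630/22308) = -1.0375…

-1.04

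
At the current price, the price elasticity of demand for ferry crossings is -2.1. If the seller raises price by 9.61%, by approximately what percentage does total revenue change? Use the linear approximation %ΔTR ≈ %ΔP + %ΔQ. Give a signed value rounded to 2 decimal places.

%ΔQ ≈ Ed × %ΔP = (-2.1) × (+9.61%) = -20.1810%
%ΔTR ≈ %ΔP + %ΔQ = (+9.61%) + (-20.1810%) = -10.5710%

-10.57%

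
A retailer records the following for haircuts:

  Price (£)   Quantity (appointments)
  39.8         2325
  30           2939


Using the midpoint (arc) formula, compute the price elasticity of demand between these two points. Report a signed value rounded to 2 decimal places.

-0.83

%ΔQ = (2939 − 2325) / [(2325 + 2939)/2] = 614/2632 = 0.233282…
%ΔP = (30 − 39.8) / [(39.8 + 30)/2] = -9.8/34.9 = -0.280802…
Arc Ed = %ΔQ / %ΔP = (614/2632) / (-9.8/34.9) = -0.8307…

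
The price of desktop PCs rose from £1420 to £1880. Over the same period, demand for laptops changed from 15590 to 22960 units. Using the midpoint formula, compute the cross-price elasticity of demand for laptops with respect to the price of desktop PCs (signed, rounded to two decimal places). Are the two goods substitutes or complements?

%ΔQ_{laptops} = (22960 − 15590)/avg = 7370/19275 = 0.382360…
%ΔP_{desktop PCs} = (1880 − 1420)/avg = 460/1650 = 0.278787…
E_cross = (7370/19275) / (460/1650) = 1.3715…
E_cross > 0 ⇒ the goods are substitutes.

1.37; substitutes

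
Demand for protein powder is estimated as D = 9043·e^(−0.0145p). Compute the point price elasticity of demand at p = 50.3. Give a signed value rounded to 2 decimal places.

dD/dp = −0.0145·D = -63.2307. At p = 50.3, D = 4360.74.
Ed = (dD/dp)·(p/D) = (-63.2307) × (50.3/4360.74) = -0.7293…

-0.73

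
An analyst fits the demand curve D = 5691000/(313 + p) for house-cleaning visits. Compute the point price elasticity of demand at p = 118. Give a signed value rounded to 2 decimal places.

-0.27

dD/dp = −5691000/(313 + p)² = -30.6361. At p = 118, D = 13204.2.
Ed = (dD/dp)·(p/D) = (-30.6361) × (118/13204.2) = -0.2737…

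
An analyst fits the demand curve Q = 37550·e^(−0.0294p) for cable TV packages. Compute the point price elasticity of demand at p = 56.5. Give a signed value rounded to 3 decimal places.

dQ/dp = −0.0294·Q = -209.677. At p = 56.5, Q = 7131.87.
Ed = (dQ/dp)·(p/Q) = (-209.677) × (56.5/7131.87) = -1.6611

-1.661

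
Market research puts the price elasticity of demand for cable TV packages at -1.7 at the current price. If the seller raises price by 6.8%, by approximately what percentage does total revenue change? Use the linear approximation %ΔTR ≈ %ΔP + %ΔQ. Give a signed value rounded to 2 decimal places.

%ΔQ ≈ Ed × %ΔP = (-1.7) × (+6.8%) = -11.5600%
%ΔTR ≈ %ΔP + %ΔQ = (+6.8%) + (-11.5600%) = -4.7600%

-4.76%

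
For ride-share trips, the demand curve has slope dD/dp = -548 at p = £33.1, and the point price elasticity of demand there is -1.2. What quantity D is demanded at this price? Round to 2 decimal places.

15115.67

Ed = (dD/dp)·(p/D) ⇒ D = (dD/dp)·p/Ed = (-548)·33.1/(-1.2) = 15115.6666…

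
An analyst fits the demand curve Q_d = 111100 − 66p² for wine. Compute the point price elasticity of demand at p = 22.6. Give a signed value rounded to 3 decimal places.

dQ_d/dp = −2·66·p = -2983.2. At p = 22.6, Q_d = 77389.84.
Ed = (dQ_d/dp)·(p/Q_d) = (-2983.2) × (22.6/77389.84) = -0.87117…

-0.871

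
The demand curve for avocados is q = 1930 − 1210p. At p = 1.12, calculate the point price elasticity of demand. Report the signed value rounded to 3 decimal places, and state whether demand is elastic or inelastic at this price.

dq/dp = −1210. At p = 1.12, q = 1930 − 1210(1.12) = 574.8.
Ed = (dq/dp)·(p/q) = −1210 × (1.12/574.8) = -2.35768…
|Ed| = 2.358 > 1, so demand is elastic.

-2.358; elastic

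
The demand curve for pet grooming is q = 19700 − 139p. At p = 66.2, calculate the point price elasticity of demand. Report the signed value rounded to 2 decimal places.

dq/dp = −139. At p = 66.2, q = 19700 − 139(66.2) = 10498.2.
Ed = (dq/dp)·(p/q) = −139 × (66.2/10498.2) = -0.8765…

-0.88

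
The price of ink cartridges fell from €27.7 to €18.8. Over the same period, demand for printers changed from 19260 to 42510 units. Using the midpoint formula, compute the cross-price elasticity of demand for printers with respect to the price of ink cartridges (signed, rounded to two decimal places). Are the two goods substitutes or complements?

-1.97; complements

%ΔQ_{printers} = (42510 − 19260)/avg = 23250/30885 = 0.752792…
%ΔP_{ink cartridges} = (18.8 − 27.7)/avg = -8.9/23.25 = -0.382795…
E_cross = (23250/30885) / (-8.9/23.25) = -1.9665…
E_cross < 0 ⇒ the goods are complements.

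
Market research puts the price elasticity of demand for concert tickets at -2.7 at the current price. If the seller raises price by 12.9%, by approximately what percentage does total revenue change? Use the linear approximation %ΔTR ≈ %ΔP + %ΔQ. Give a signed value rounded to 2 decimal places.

%ΔQ ≈ Ed × %ΔP = (-2.7) × (+12.9%) = -34.8300%
%ΔTR ≈ %ΔP + %ΔQ = (+12.9%) + (-34.8300%) = -21.9300%

-21.93%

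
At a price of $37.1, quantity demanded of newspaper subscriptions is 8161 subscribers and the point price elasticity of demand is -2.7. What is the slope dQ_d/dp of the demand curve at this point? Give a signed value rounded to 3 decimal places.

-593.927

Ed = (dQ_d/dp)·(p/Q_d) ⇒ dQ_d/dp = Ed·Q_d/p = (-2.7)·8161/37.1 = -593.92722…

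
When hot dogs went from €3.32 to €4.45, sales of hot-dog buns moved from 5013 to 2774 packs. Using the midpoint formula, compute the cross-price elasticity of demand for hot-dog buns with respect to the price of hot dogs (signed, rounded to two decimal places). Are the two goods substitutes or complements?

-1.98; complements

%ΔQ_{hot-dog buns} = (2774 − 5013)/avg = -2239/3893.5 = -0.575060…
%ΔP_{hot dogs} = (4.45 − 3.32)/avg = 1.13/3.885 = 0.290862…
E_cross = (-2239/3893.5) / (1.13/3.885) = -1.9770…
E_cross < 0 ⇒ the goods are complements.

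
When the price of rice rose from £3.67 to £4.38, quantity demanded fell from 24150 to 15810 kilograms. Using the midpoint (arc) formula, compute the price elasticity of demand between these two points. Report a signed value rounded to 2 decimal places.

-2.37

%ΔQ = (15810 − 24150) / [(24150 + 15810)/2] = -8340/19980 = -0.417417…
%ΔP = (4.38 − 3.67) / [(3.67 + 4.38)/2] = 0.71/4.025 = 0.176397…
Arc Ed = %ΔQ / %ΔP = (-8340/19980) / (0.71/4.025) = -2.3663…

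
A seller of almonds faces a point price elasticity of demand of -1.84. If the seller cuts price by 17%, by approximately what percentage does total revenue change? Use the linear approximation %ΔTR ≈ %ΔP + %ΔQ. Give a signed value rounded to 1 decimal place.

+14.3%

%ΔQ ≈ Ed × %ΔP = (-1.84) × (-17%) = +31.2800%
%ΔTR ≈ %ΔP + %ΔQ = (-17%) + (+31.2800%) = +14.2800%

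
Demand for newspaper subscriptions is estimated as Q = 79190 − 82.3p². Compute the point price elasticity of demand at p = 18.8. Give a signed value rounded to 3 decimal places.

dQ/dp = −2·82.3·p = -3094.48. At p = 18.8, Q = 50101.888.
Ed = (dQ/dp)·(p/Q) = (-3094.48) × (18.8/50101.888) = -1.16115…

-1.161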